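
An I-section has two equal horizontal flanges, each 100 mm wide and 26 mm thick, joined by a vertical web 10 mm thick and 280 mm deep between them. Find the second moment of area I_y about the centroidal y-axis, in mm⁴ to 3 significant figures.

Decompose the section into non-overlapping parts with the origin at the bottom-left of its bounding rectangle.
Bottom flange: 100 × 26, A = 2 600 mm², x = 50 mm, Ī = 2 166 667 mm⁴.
Web: 10 × 280, A = 2 800 mm², x = 50 mm, Ī = 23 333 mm⁴.
Top flange: 100 × 26, A = 2 600 mm², x = 50 mm, Ī = 2 166 667 mm⁴.
By symmetry the centroid is at mid-width, x̄ = 50 mm.
All pieces are centred on the centroidal y-axis, so I = ΣĪ = 4 356 667 mm⁴.

I_y ≈ 4.36 × 10⁶ mm⁴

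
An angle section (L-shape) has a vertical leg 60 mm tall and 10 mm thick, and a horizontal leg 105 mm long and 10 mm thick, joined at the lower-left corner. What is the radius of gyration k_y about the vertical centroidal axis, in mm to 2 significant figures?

Split into non-overlapping primitives; take the origin at the lower-left of the bounding box.
Vertical leg: 10 × 60, A = 600 mm², x = 5 mm, Ī = 5 000 mm⁴.
Horizontal leg (remainder): 95 × 10, A = 950 mm², x = 57.5 mm, Ī = 714 479 mm⁴.
Centroid: x̄ = ΣA·x / ΣA = 37.18 mm.
Transfer each piece to the vertical centroidal axis using Ī + A·d² with d = x − 37.18:
  vertical leg: d = -32.18 mm → contributes +626 232 mm⁴
  horizontal leg (remainder): d = 20.32 mm → contributes +1 106 836 mm⁴
Total I = 1 733 068 mm⁴.
Radius of gyration: k = √(I/A) = √(1 733 068 / 1 550) = 33.44 mm.

k_y ≈ 33 mm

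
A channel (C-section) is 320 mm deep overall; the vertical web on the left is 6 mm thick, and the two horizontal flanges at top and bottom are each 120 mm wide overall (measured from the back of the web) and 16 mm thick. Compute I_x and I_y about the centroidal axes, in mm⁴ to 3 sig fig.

Break the section into simple shapes (no overlaps), measuring from the bottom-left corner of the bounding box.
Web: 6 × 320, A = 1 920 mm², y = 160 mm, Ī = 16 384 000 mm⁴.
Top flange (beyond web): 114 × 16, A = 1 824 mm², y = 312 mm, Ī = 38 912 mm⁴.
Bottom flange (beyond web): 114 × 16, A = 1 824 mm², y = 8 mm, Ī = 38 912 mm⁴.
By symmetry the centroid is at mid-height, ȳ = 160 mm.
Transfer each piece to the centroidal x-axis using Ī + A·d² with d = y − 160:
  web: d = 0 mm → contributes +16 384 000 mm⁴
  top flange (beyond web): d = 152 mm → contributes +42 180 608 mm⁴
  bottom flange (beyond web): d = -152 mm → contributes +42 180 608 mm⁴
Total I = 100 745 216 mm⁴.
For the y-axis: x̄ = 42.31 mm.
Repeating about the centroidal y-axis gives I_y = 8 485 096 mm⁴.

I_x ≈ 1.01 × 10⁸ mm⁴, I_y ≈ 8.49 × 10⁶ mm⁴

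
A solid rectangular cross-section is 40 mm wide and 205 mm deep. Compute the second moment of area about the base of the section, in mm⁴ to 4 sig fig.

The section: 40 × 205, A = 8 200 mm², y = 102.5 mm, Ī = 28 717 083 mm⁴.
Transfer it to a horizontal axis along the bottom face using Ī + A·d² with d = y − 0:
  the section: d = 102.5 mm → contributes +114 868 333 mm⁴
Total I = 114 868 333 mm⁴.

I_base ≈ 1.149 × 10⁸ mm⁴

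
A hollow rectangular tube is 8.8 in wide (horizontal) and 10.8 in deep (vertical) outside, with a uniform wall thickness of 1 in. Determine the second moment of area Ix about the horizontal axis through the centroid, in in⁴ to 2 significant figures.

Break the section into simple shapes (no overlaps), measuring from the bottom-left corner of the bounding box.
Outer rectangle: 8.8 × 10.8, A = 95.04 in², y = 5.4 in, Ī = 923.8 in⁴.
Inner void (subtracted): 6.8 × 8.8, A = 59.84 in², y = 5.4 in, Ī = 386.2 in⁴.
By symmetry the centroid is at mid-height, ȳ = 5.4 in.
All pieces are centred on the horizontal axis through the centroid, so I = ΣĪ (holes subtracted) = 537.6 in⁴.

Ix ≈ 540 in⁴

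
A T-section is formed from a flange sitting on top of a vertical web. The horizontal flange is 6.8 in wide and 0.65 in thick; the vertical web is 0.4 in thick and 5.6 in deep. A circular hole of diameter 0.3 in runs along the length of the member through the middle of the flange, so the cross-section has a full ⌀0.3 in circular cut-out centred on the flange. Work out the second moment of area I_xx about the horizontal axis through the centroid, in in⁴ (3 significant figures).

Split into non-overlapping primitives; take the origin at the lower-left of the bounding box.
Flange: 6.8 × 0.65, A = 4.42 in², y = 5.925 in, Ī = 0.15562 in⁴.
Web: 0.4 × 5.6, A = 2.24 in², y = 2.8 in, Ī = 5.8539 in⁴.
Hole (subtracted): ⌀0.3, A = 0.070686 in², y = 5.925 in, Ī = 0.00039761 in⁴.
Centroid: ȳ = ΣA·y / ΣA = 4.8627 in.
Transfer each piece to the horizontal axis through the centroid using Ī + A·d² with d = y − 4.8627:
  flange: d = 1.0623 in → contributes +5.1438 in⁴
  web: d = -2.0627 in → contributes +15.384 in⁴
  hole: d = 1.0623 in → contributes −0.080169 in⁴
Total I = 20.448 in⁴.

I_xx ≈ 20.4 in⁴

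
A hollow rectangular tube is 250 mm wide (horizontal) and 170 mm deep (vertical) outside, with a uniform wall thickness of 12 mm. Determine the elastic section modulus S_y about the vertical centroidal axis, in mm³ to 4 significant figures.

S_y ≈ 6.473 × 10⁵ mm³

Treat the section as a set of non-overlapping primitives; coordinates are from the bounding-box lower-left.
Outer rectangle: 250 × 170, A = 42 500 mm², x = 125 mm, Ī = 221 354 167 mm⁴.
Inner void (subtracted): 226 × 146, A = 32 996 mm², x = 125 mm, Ī = 140 441 975 mm⁴.
By symmetry the centroid is at mid-width, x̄ = 125 mm.
All pieces are centred on the vertical centroidal axis, so I = ΣĪ (holes subtracted) = 80 912 192 mm⁴.
Extreme fibre distance c = 125 mm; S = I/c = 647 298 mm³.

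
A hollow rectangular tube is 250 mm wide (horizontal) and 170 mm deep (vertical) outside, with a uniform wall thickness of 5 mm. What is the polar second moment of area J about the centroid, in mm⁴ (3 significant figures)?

J ≈ 5.75 × 10⁷ mm⁴

Decompose the section into non-overlapping parts with the origin at the bottom-left of its bounding rectangle.
Outer rectangle: 250 × 170, A = 42 500 mm², y = 85 mm, Ī = 102 354 167 mm⁴.
Inner void (subtracted): 240 × 160, A = 38 400 mm², y = 85 mm, Ī = 81 920 000 mm⁴.
By symmetry the centroid is at mid-height, ȳ = 85 mm.
All pieces are centred on the centroidal x-axis, so I = ΣĪ (holes subtracted) = 20 434 167 mm⁴.
Repeating about the centroidal y-axis gives I_y = 37 034 167 mm⁴.
Polar second moment: J = I_x + I_y = 57 468 333 mm⁴.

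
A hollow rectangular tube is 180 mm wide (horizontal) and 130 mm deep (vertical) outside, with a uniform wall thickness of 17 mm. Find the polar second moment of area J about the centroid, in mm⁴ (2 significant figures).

J ≈ 6.0 × 10⁷ mm⁴

Split into non-overlapping primitives; take the origin at the lower-left of the bounding box.
Outer rectangle: 180 × 130, A = 23 400 mm², y = 65 mm, Ī = 32 955 000 mm⁴.
Inner void (subtracted): 146 × 96, A = 14 016 mm², y = 65 mm, Ī = 10 764 288 mm⁴.
By symmetry the centroid is at mid-height, ȳ = 65 mm.
All pieces are centred on the centroidal x-axis, so I = ΣĪ (holes subtracted) = 22 190 712 mm⁴.
Repeating about the centroidal y-axis gives I_y = 38 282 912 mm⁴.
Polar second moment: J = I_x + I_y = 60 473 624 mm⁴.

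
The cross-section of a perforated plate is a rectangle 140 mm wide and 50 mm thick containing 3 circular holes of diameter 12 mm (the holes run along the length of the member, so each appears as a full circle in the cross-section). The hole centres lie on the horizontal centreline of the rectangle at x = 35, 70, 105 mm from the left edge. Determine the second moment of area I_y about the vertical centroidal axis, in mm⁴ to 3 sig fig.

I_y ≈ 1.12 × 10⁷ mm⁴

Decompose the section into non-overlapping parts with the origin at the bottom-left of its bounding rectangle.
Plate: 140 × 50, A = 7 000 mm², x = 70 mm, Ī = 11 433 333 mm⁴.
Hole 1 (subtracted): ⌀12, A = 113.1 mm², x = 35 mm, Ī = 1017.9 mm⁴.
Hole 2 (subtracted): ⌀12, A = 113.1 mm², x = 70 mm, Ī = 1017.9 mm⁴.
Hole 3 (subtracted): ⌀12, A = 113.1 mm², x = 105 mm, Ī = 1017.9 mm⁴.
By symmetry the centroid is at mid-width, x̄ = 70 mm.
Transfer each piece to the vertical centroidal axis using Ī + A·d² with d = x − 70:
  plate: d = 0 mm → contributes +11 433 333 mm⁴
  hole 1: d = -35 mm → contributes −139 562 mm⁴
  hole 2: d = 0 mm → contributes −1017.9 mm⁴
  hole 3: d = 35 mm → contributes −139 562 mm⁴
Total I = 11 153 191 mm⁴.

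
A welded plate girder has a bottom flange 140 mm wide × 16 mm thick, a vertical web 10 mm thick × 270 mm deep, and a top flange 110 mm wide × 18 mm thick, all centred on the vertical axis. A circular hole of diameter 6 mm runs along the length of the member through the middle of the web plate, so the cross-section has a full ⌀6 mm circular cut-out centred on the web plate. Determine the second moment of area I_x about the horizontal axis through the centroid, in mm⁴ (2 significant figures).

I_x ≈ 1.0 × 10⁸ mm⁴

Decompose the section into non-overlapping parts with the origin at the bottom-left of its bounding rectangle.
Bottom plate: 140 × 16, A = 2 240 mm², y = 8 mm, Ī = 47 787 mm⁴.
Web plate: 10 × 270, A = 2 700 mm², y = 151 mm, Ī = 16 402 500 mm⁴.
Top plate: 110 × 18, A = 1 980 mm², y = 295 mm, Ī = 53 460 mm⁴.
Hole (subtracted): ⌀6, A = 28.27 mm², y = 151 mm, Ī = 63.62 mm⁴.
Centroid: ȳ = ΣA·y / ΣA = 145.9 mm.
Transfer each piece to the horizontal axis through the centroid using Ī + A·d² with d = y − 145.9:
  bottom plate: d = -137.9 mm → contributes +42 639 866 mm⁴
  web plate: d = 5.108 mm → contributes +16 472 936 mm⁴
  top plate: d = 149.1 mm → contributes +44 074 936 mm⁴
  hole: d = 5.108 mm → contributes −801.2 mm⁴
Total I = 103 186 936 mm⁴.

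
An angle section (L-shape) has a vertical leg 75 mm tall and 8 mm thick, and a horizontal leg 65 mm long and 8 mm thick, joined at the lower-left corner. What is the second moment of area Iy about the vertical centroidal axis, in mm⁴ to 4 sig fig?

Iy ≈ 4.003 × 10⁵ mm⁴

Treat the section as a set of non-overlapping primitives; coordinates are from the bounding-box lower-left.
Vertical leg: 8 × 75, A = 600 mm², x = 4 mm, Ī = 3 200 mm⁴.
Horizontal leg (remainder): 57 × 8, A = 456 mm², x = 36.5 mm, Ī = 123 462 mm⁴.
Centroid: x̄ = ΣA·x / ΣA = 18.0341 mm.
Transfer each piece to the vertical centroidal axis using Ī + A·d² with d = x − 18.0341:
  vertical leg: d = -14.0341 mm → contributes +121 373 mm⁴
  horizontal leg (remainder): d = 18.4659 mm → contributes +278 953 mm⁴
Total I = 400 327 mm⁴.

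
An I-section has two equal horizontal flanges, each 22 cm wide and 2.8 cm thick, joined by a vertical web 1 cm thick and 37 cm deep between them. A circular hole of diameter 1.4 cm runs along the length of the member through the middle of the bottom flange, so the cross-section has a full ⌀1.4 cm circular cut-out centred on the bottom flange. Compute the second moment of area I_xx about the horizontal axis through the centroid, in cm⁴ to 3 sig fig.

I_xx ≈ 5.25 × 10⁴ cm⁴

Break the section into simple shapes (no overlaps), measuring from the bottom-left corner of the bounding box.
Bottom flange: 22 × 2.8, A = 61.6 cm², y = 1.4 cm, Ī = 40.245 cm⁴.
Web: 1 × 37, A = 37 cm², y = 21.3 cm, Ī = 4221.1 cm⁴.
Top flange: 22 × 2.8, A = 61.6 cm², y = 41.2 cm, Ī = 40.245 cm⁴.
Hole (subtracted): ⌀1.4, A = 1.5394 cm², y = 1.4 cm, Ī = 0.18857 cm⁴.
Centroid: ȳ = ΣA·y / ΣA = 21.493 cm.
Transfer each piece to the horizontal axis through the centroid using Ī + A·d² with d = y − 21.493:
  bottom flange: d = -20.093 cm → contributes +24 910 cm⁴
  web: d = -0.19308 cm → contributes +4222.5 cm⁴
  top flange: d = 19.707 cm → contributes +23 963 cm⁴
  hole: d = -20.093 cm → contributes −621.69 cm⁴
Total I = 52 474 cm⁴.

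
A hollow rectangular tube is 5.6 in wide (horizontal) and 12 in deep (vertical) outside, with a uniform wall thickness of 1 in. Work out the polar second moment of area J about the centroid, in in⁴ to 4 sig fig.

J ≈ 643.1 in⁴

Treat the section as a set of non-overlapping primitives; coordinates are from the bounding-box lower-left.
Outer rectangle: 5.6 × 12, A = 67.2 in², y = 6 in, Ī = 806.4 in⁴.
Inner void (subtracted): 3.6 × 10, A = 36 in², y = 6 in, Ī = 300 in⁴.
By symmetry the centroid is at mid-height, ȳ = 6 in.
All pieces are centred on the centroidal x-axis, so I = ΣĪ (holes subtracted) = 506.4 in⁴.
Repeating about the centroidal y-axis gives I_y = 136.736 in⁴.
Polar second moment: J = I_x + I_y = 643.136 in⁴.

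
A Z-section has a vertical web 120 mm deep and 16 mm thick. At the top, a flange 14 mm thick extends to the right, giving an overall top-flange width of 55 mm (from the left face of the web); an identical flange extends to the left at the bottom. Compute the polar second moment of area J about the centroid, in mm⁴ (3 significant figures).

Split into non-overlapping primitives; take the origin at the lower-left of the bounding box.
Web: 16 × 120, A = 1 920 mm², y = 60 mm, Ī = 2 304 000 mm⁴.
Top flange (beyond web): 39 × 14, A = 546 mm², y = 113 mm, Ī = 8 918 mm⁴.
Bottom flange (beyond web): 39 × 14, A = 546 mm², y = 7 mm, Ī = 8 918 mm⁴.
Centroid: ȳ = ΣA·y / ΣA = 60 mm.
Transfer each piece to the centroidal x-axis using Ī + A·d² with d = y − 60:
  web: d = 0 mm → contributes +2 304 000 mm⁴
  top flange (beyond web): d = 53 mm → contributes +1 542 632 mm⁴
  bottom flange (beyond web): d = -53 mm → contributes +1 542 632 mm⁴
Total I = 5 389 264 mm⁴.
For the y-axis: x̄ = 47 mm.
Repeating about the centroidal y-axis gives I_y = 1 005 196 mm⁴.
Polar second moment: J = I_x + I_y = 6 394 460 mm⁴.

J ≈ 6.39 × 10⁶ mm⁴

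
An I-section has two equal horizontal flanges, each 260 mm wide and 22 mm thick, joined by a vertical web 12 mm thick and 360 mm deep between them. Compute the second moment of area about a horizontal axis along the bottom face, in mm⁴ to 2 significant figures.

Decompose the section into non-overlapping parts with the origin at the bottom-left of its bounding rectangle.
Bottom flange: 260 × 22, A = 5 720 mm², y = 11 mm, Ī = 230 707 mm⁴.
Web: 12 × 360, A = 4 320 mm², y = 202 mm, Ī = 46 656 000 mm⁴.
Top flange: 260 × 22, A = 5 720 mm², y = 393 mm, Ī = 230 707 mm⁴.
Transfer each piece to the bottom edge using Ī + A·d² with d = y − 0:
  bottom flange: d = 11 mm → contributes +922 827 mm⁴
  web: d = 202 mm → contributes +222 929 280 mm⁴
  top flange: d = 393 mm → contributes +883 678 987 mm⁴
Total I = 1 107 531 093 mm⁴.

I_base ≈ 1.1 × 10⁹ mm⁴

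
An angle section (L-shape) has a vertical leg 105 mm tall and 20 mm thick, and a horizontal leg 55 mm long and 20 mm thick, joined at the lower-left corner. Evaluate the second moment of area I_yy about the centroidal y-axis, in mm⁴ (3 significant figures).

Break the section into simple shapes (no overlaps), measuring from the bottom-left corner of the bounding box.
Vertical leg: 20 × 105, A = 2 100 mm², x = 10 mm, Ī = 70 000 mm⁴.
Horizontal leg (remainder): 35 × 20, A = 700 mm², x = 37.5 mm, Ī = 71 458 mm⁴.
Centroid: x̄ = ΣA·x / ΣA = 16.875 mm.
Transfer each piece to the centroidal y-axis using Ī + A·d² with d = x − 16.875:
  vertical leg: d = -6.875 mm → contributes +169 258 mm⁴
  horizontal leg (remainder): d = 20.625 mm → contributes +369 232 mm⁴
Total I = 538 490 mm⁴.

I_yy ≈ 5.38 × 10⁵ mm⁴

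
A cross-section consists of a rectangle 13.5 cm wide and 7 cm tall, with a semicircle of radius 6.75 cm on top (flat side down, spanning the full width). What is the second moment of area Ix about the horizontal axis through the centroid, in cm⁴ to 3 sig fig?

Decompose the section into non-overlapping parts with the origin at the bottom-left of its bounding rectangle.
Rectangular body: 13.5 × 7, A = 94.5 cm², y = 3.5 cm, Ī = 385.88 cm⁴.
Semicircular cap: semicircle r = 6.75, A = 71.569 cm², y = 9.8648 cm, Ī = 227.85 cm⁴.
Centroid: ȳ = ΣA·y / ΣA = 6.243 cm.
Transfer each piece to the horizontal axis through the centroid using Ī + A·d² with d = y − 6.243:
  rectangular body: d = -2.743 cm → contributes +1096.9 cm⁴
  semicircular cap: d = 3.6218 cm → contributes +1166.7 cm⁴
Total I = 2263.5 cm⁴.

Ix ≈ 2260 cm⁴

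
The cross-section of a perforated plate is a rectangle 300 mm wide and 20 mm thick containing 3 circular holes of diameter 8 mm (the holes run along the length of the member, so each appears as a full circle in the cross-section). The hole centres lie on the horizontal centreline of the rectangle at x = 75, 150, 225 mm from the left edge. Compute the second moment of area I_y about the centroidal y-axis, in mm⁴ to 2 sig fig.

I_y ≈ 4.4 × 10⁷ mm⁴

Split into non-overlapping primitives; take the origin at the lower-left of the bounding box.
Plate: 300 × 20, A = 6 000 mm², x = 150 mm, Ī = 45 000 000 mm⁴.
Hole 1 (subtracted): ⌀8, A = 50.27 mm², x = 75 mm, Ī = 201.1 mm⁴.
Hole 2 (subtracted): ⌀8, A = 50.27 mm², x = 150 mm, Ī = 201.1 mm⁴.
Hole 3 (subtracted): ⌀8, A = 50.27 mm², x = 225 mm, Ī = 201.1 mm⁴.
By symmetry the centroid is at mid-width, x̄ = 150 mm.
Transfer each piece to the centroidal y-axis using Ī + A·d² with d = x − 150:
  plate: d = 0 mm → contributes +45 000 000 mm⁴
  hole 1: d = -75 mm → contributes −282 944 mm⁴
  hole 2: d = 0 mm → contributes −201.1 mm⁴
  hole 3: d = 75 mm → contributes −282 944 mm⁴
Total I = 44 433 910 mm⁴.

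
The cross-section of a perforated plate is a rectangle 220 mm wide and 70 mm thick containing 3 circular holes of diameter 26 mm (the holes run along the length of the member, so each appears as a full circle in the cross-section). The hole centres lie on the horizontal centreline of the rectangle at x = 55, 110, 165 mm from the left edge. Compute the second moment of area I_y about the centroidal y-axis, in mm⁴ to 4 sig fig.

Treat the section as a set of non-overlapping primitives; coordinates are from the bounding-box lower-left.
Plate: 220 × 70, A = 15 400 mm², x = 110 mm, Ī = 62 113 333 mm⁴.
Hole 1 (subtracted): ⌀26, A = 530.929 mm², x = 55 mm, Ī = 22431.8 mm⁴.
Hole 2 (subtracted): ⌀26, A = 530.929 mm², x = 110 mm, Ī = 22431.8 mm⁴.
Hole 3 (subtracted): ⌀26, A = 530.929 mm², x = 165 mm, Ī = 22431.8 mm⁴.
By symmetry the centroid is at mid-width, x̄ = 110 mm.
Transfer each piece to the centroidal y-axis using Ī + A·d² with d = x − 110:
  plate: d = 0 mm → contributes +62 113 333 mm⁴
  hole 1: d = -55 mm → contributes −1 628 492 mm⁴
  hole 2: d = 0 mm → contributes −22431.8 mm⁴
  hole 3: d = 55 mm → contributes −1 628 492 mm⁴
Total I = 58 833 917 mm⁴.

I_y ≈ 5.883 × 10⁷ mm⁴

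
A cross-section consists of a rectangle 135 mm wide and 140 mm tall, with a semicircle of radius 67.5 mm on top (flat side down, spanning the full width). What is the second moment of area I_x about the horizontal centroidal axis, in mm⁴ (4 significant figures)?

Split into non-overlapping primitives; take the origin at the lower-left of the bounding box.
Rectangular body: 135 × 140, A = 18 900 mm², y = 70 mm, Ī = 30 870 000 mm⁴.
Semicircular cap: semicircle r = 67.5, A = 7156.94 mm², y = 168.648 mm, Ī = 2 278 490 mm⁴.
Centroid: ȳ = ΣA·y / ΣA = 97.0952 mm.
Transfer each piece to the horizontal centroidal axis using Ī + A·d² with d = y − 97.0952:
  rectangular body: d = -27.0952 mm → contributes +44 745 396 mm⁴
  semicircular cap: d = 71.5527 mm → contributes +38 920 541 mm⁴
Total I = 83 665 938 mm⁴.

I_x ≈ 8.367 × 10⁷ mm⁴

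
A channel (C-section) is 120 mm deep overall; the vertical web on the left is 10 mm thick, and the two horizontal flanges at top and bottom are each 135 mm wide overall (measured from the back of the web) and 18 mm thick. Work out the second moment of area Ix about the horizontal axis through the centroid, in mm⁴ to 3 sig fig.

Break the section into simple shapes (no overlaps), measuring from the bottom-left corner of the bounding box.
Web: 10 × 120, A = 1 200 mm², y = 60 mm, Ī = 1 440 000 mm⁴.
Top flange (beyond web): 125 × 18, A = 2 250 mm², y = 111 mm, Ī = 60 750 mm⁴.
Bottom flange (beyond web): 125 × 18, A = 2 250 mm², y = 9 mm, Ī = 60 750 mm⁴.
By symmetry the centroid is at mid-height, ȳ = 60 mm.
Transfer each piece to the horizontal axis through the centroid using Ī + A·d² with d = y − 60:
  web: d = 0 mm → contributes +1 440 000 mm⁴
  top flange (beyond web): d = 51 mm → contributes +5 913 000 mm⁴
  bottom flange (beyond web): d = -51 mm → contributes +5 913 000 mm⁴
Total I = 13 266 000 mm⁴.

Ix ≈ 1.33 × 10⁷ mm⁴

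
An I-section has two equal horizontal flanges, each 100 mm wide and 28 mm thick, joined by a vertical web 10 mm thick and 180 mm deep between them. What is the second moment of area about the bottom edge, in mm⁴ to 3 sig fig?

Decompose the section into non-overlapping parts with the origin at the bottom-left of its bounding rectangle.
Bottom flange: 100 × 28, A = 2 800 mm², y = 14 mm, Ī = 182 933 mm⁴.
Web: 10 × 180, A = 1 800 mm², y = 118 mm, Ī = 4 860 000 mm⁴.
Top flange: 100 × 28, A = 2 800 mm², y = 222 mm, Ī = 182 933 mm⁴.
Transfer each piece to the bottom edge using Ī + A·d² with d = y − 0:
  bottom flange: d = 14 mm → contributes +731 733 mm⁴
  web: d = 118 mm → contributes +29 923 200 mm⁴
  top flange: d = 222 mm → contributes +138 178 133 mm⁴
Total I = 168 833 067 mm⁴.

I_base ≈ 1.69 × 10⁸ mm⁴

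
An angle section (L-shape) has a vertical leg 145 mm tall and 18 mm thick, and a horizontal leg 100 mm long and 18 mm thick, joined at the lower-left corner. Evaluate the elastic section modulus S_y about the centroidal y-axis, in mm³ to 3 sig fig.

Split into non-overlapping primitives; take the origin at the lower-left of the bounding box.
Vertical leg: 18 × 145, A = 2 610 mm², x = 9 mm, Ī = 70 470 mm⁴.
Horizontal leg (remainder): 82 × 18, A = 1 476 mm², x = 59 mm, Ī = 827 052 mm⁴.
Centroid: x̄ = ΣA·x / ΣA = 27.062 mm.
Transfer each piece to the centroidal y-axis using Ī + A·d² with d = x − 27.062:
  vertical leg: d = -18.062 mm → contributes +921 915 mm⁴
  horizontal leg (remainder): d = 31.938 mm → contributes +2 332 656 mm⁴
Total I = 3 254 570 mm⁴.
Extreme fibre distance c = 72.938 mm; S = I/c = 44 621 mm³.

S_y ≈ 4.46 × 10⁴ mm³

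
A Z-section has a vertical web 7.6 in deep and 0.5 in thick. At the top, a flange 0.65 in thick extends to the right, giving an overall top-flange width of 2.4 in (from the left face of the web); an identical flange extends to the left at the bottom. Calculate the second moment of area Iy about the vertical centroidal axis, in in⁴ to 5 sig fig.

Treat the section as a set of non-overlapping primitives; coordinates are from the bounding-box lower-left.
Web: 0.5 × 7.6, A = 3.8 in², x = 2.15 in, Ī = 0.07916667 in⁴.
Top flange (beyond web): 1.9 × 0.65, A = 1.235 in², x = 3.35 in, Ī = 0.3715292 in⁴.
Bottom flange (beyond web): 1.9 × 0.65, A = 1.235 in², x = 0.95 in, Ī = 0.3715292 in⁴.
Centroid: x̄ = ΣA·x / ΣA = 2.15 in.
Transfer each piece to the vertical centroidal axis using Ī + A·d² with d = x − 2.15:
  web: d = 0 in → contributes +0.07916667 in⁴
  top flange (beyond web): d = 1.2 in → contributes +2.149929 in⁴
  bottom flange (beyond web): d = -1.2 in → contributes +2.149929 in⁴
Total I = 4.379025 in⁴.

Iy ≈ 4.3790 in⁴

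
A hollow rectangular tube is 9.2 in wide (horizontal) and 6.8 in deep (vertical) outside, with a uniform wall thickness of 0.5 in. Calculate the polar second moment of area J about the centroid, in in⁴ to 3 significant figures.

Split into non-overlapping primitives; take the origin at the lower-left of the bounding box.
Outer rectangle: 9.2 × 6.8, A = 62.56 in², y = 3.4 in, Ī = 241.06 in⁴.
Inner void (subtracted): 8.2 × 5.8, A = 47.56 in², y = 3.4 in, Ī = 133.33 in⁴.
By symmetry the centroid is at mid-height, ȳ = 3.4 in.
All pieces are centred on the centroidal x-axis, so I = ΣĪ (holes subtracted) = 107.74 in⁴.
Repeating about the centroidal y-axis gives I_y = 174.76 in⁴.
Polar second moment: J = I_x + I_y = 282.5 in⁴.

J ≈ 283 in⁴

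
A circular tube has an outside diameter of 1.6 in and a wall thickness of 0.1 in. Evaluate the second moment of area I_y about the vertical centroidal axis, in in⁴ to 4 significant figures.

Split into non-overlapping primitives; take the origin at the lower-left of the bounding box.
Outer circle: ⌀1.6, A = 2.01062 in², x = 0.8 in, Ī = 0.321699 in⁴.
Bore (subtracted): ⌀1.4, A = 1.53938 in², x = 0.8 in, Ī = 0.188574 in⁴.
By symmetry the centroid is at mid-width, x̄ = 0.8 in.
All pieces are centred on the vertical centroidal axis, so I = ΣĪ (holes subtracted) = 0.133125 in⁴.

I_y ≈ 0.1331 in⁴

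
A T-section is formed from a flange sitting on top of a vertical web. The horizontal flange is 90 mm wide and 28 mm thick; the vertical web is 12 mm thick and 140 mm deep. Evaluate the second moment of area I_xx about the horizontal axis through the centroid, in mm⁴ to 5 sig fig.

Treat the section as a set of non-overlapping primitives; coordinates are from the bounding-box lower-left.
Flange: 90 × 28, A = 2 520 mm², y = 154 mm, Ī = 164 640 mm⁴.
Web: 12 × 140, A = 1 680 mm², y = 70 mm, Ī = 2 744 000 mm⁴.
Centroid: ȳ = ΣA·y / ΣA = 120.4 mm.
Transfer each piece to the horizontal axis through the centroid using Ī + A·d² with d = y − 120.4:
  flange: d = 33.6 mm → contributes +3 009 619 mm⁴
  web: d = -50.4 mm → contributes +7 011 469 mm⁴
Total I = 10 021 088 mm⁴.

I_xx ≈ 1.0021 × 10⁷ mm⁴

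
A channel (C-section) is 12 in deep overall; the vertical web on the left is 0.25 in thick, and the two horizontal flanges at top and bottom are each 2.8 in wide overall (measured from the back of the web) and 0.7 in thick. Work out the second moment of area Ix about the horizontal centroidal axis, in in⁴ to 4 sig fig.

Break the section into simple shapes (no overlaps), measuring from the bottom-left corner of the bounding box.
Web: 0.25 × 12, A = 3 in², y = 6 in, Ī = 36 in⁴.
Top flange (beyond web): 2.55 × 0.7, A = 1.785 in², y = 11.65 in, Ī = 0.0728875 in⁴.
Bottom flange (beyond web): 2.55 × 0.7, A = 1.785 in², y = 0.35 in, Ī = 0.0728875 in⁴.
By symmetry the centroid is at mid-height, ȳ = 6 in.
Transfer each piece to the horizontal centroidal axis using Ī + A·d² with d = y − 6:
  web: d = 0 in → contributes +36 in⁴
  top flange (beyond web): d = 5.65 in → contributes +57.0546 in⁴
  bottom flange (beyond web): d = -5.65 in → contributes +57.0546 in⁴
Total I = 150.109 in⁴.

Ix ≈ 150.1 in⁴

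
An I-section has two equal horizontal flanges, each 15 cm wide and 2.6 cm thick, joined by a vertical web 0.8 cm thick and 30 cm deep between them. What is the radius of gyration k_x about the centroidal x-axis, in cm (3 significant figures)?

k_x ≈ 14.9 cm

Treat the section as a set of non-overlapping primitives; coordinates are from the bounding-box lower-left.
Bottom flange: 15 × 2.6, A = 39 cm², y = 1.3 cm, Ī = 21.97 cm⁴.
Web: 0.8 × 30, A = 24 cm², y = 17.6 cm, Ī = 1 800 cm⁴.
Top flange: 15 × 2.6, A = 39 cm², y = 33.9 cm, Ī = 21.97 cm⁴.
By symmetry the centroid is at mid-height, ȳ = 17.6 cm.
Transfer each piece to the centroidal x-axis using Ī + A·d² with d = y − 17.6:
  bottom flange: d = -16.3 cm → contributes +10 384 cm⁴
  web: d = 0 cm → contributes +1 800 cm⁴
  top flange: d = 16.3 cm → contributes +10 384 cm⁴
Total I = 22 568 cm⁴.
Radius of gyration: k = √(I/A) = √(22 568 / 102) = 14.875 cm.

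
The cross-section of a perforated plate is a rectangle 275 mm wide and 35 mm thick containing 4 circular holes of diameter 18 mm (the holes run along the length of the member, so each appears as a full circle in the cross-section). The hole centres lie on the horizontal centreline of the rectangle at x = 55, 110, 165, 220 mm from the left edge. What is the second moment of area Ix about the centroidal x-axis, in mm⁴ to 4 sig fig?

Decompose the section into non-overlapping parts with the origin at the bottom-left of its bounding rectangle.
Plate: 275 × 35, A = 9 625 mm², y = 17.5 mm, Ī = 982 552 mm⁴.
Hole 1 (subtracted): ⌀18, A = 254.469 mm², y = 17.5 mm, Ī = 5 153 mm⁴.
Hole 2 (subtracted): ⌀18, A = 254.469 mm², y = 17.5 mm, Ī = 5 153 mm⁴.
Hole 3 (subtracted): ⌀18, A = 254.469 mm², y = 17.5 mm, Ī = 5 153 mm⁴.
Hole 4 (subtracted): ⌀18, A = 254.469 mm², y = 17.5 mm, Ī = 5 153 mm⁴.
By symmetry the centroid is at mid-height, ȳ = 17.5 mm.
All pieces are centred on the centroidal x-axis, so I = ΣĪ (holes subtracted) = 961 940 mm⁴.

Ix ≈ 9.619 × 10⁵ mm⁴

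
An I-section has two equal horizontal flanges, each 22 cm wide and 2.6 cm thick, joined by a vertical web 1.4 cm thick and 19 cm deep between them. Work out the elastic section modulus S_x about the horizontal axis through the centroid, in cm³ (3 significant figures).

Break the section into simple shapes (no overlaps), measuring from the bottom-left corner of the bounding box.
Bottom flange: 22 × 2.6, A = 57.2 cm², y = 1.3 cm, Ī = 32.223 cm⁴.
Web: 1.4 × 19, A = 26.6 cm², y = 12.1 cm, Ī = 800.22 cm⁴.
Top flange: 22 × 2.6, A = 57.2 cm², y = 22.9 cm, Ī = 32.223 cm⁴.
By symmetry the centroid is at mid-height, ȳ = 12.1 cm.
Transfer each piece to the horizontal axis through the centroid using Ī + A·d² with d = y − 12.1:
  bottom flange: d = -10.8 cm → contributes +6 704 cm⁴
  web: d = 0 cm → contributes +800.22 cm⁴
  top flange: d = 10.8 cm → contributes +6 704 cm⁴
Total I = 14 208 cm⁴.
Extreme fibre distance c = 12.1 cm; S = I/c = 1174.2 cm³.

S_x ≈ 1170 cm³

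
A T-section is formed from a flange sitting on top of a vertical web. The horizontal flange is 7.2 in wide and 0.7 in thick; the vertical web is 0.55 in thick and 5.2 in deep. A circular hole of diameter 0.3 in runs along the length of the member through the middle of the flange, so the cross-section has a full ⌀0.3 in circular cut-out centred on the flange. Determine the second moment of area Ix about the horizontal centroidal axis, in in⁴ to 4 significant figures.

Ix ≈ 22.45 in⁴

Decompose the section into non-overlapping parts with the origin at the bottom-left of its bounding rectangle.
Flange: 7.2 × 0.7, A = 5.04 in², y = 5.55 in, Ī = 0.2058 in⁴.
Web: 0.55 × 5.2, A = 2.86 in², y = 2.6 in, Ī = 6.44453 in⁴.
Hole (subtracted): ⌀0.3, A = 0.0706858 in², y = 5.55 in, Ī = 0.000397608 in⁴.
Centroid: ȳ = ΣA·y / ΣA = 4.47238 in.
Transfer each piece to the horizontal centroidal axis using Ī + A·d² with d = y − 4.47238:
  flange: d = 1.07762 in → contributes +6.05854 in⁴
  web: d = -1.87238 in → contributes +16.4712 in⁴
  hole: d = 1.07762 in → contributes −0.0824821 in⁴
Total I = 22.4472 in⁴.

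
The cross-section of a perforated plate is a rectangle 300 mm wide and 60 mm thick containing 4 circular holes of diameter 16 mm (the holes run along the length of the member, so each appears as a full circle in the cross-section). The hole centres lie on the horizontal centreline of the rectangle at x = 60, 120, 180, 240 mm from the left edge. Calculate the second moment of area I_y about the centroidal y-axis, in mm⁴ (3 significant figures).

I_y ≈ 1.31 × 10⁸ mm⁴

Break the section into simple shapes (no overlaps), measuring from the bottom-left corner of the bounding box.
Plate: 300 × 60, A = 18 000 mm², x = 150 mm, Ī = 135 000 000 mm⁴.
Hole 1 (subtracted): ⌀16, A = 201.06 mm², x = 60 mm, Ī = 3 217 mm⁴.
Hole 2 (subtracted): ⌀16, A = 201.06 mm², x = 120 mm, Ī = 3 217 mm⁴.
Hole 3 (subtracted): ⌀16, A = 201.06 mm², x = 180 mm, Ī = 3 217 mm⁴.
Hole 4 (subtracted): ⌀16, A = 201.06 mm², x = 240 mm, Ī = 3 217 mm⁴.
By symmetry the centroid is at mid-width, x̄ = 150 mm.
Transfer each piece to the centroidal y-axis using Ī + A·d² with d = x − 150:
  plate: d = 0 mm → contributes +135 000 000 mm⁴
  hole 1: d = -90 mm → contributes −1 631 819 mm⁴
  hole 2: d = -30 mm → contributes −184 173 mm⁴
  hole 3: d = 30 mm → contributes −184 173 mm⁴
  hole 4: d = 90 mm → contributes −1 631 819 mm⁴
Total I = 131 368 017 mm⁴.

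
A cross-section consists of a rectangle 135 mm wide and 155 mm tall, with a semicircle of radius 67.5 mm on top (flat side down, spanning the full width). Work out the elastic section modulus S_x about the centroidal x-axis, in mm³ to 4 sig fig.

S_x ≈ 8.840 × 10⁵ mm³

Treat the section as a set of non-overlapping primitives; coordinates are from the bounding-box lower-left.
Rectangular body: 135 × 155, A = 20 925 mm², y = 77.5 mm, Ī = 41 893 594 mm⁴.
Semicircular cap: semicircle r = 67.5, A = 7156.94 mm², y = 183.648 mm, Ī = 2 278 490 mm⁴.
Centroid: ȳ = ΣA·y / ΣA = 104.553 mm.
Transfer each piece to the centroidal x-axis using Ī + A·d² with d = y − 104.553:
  rectangular body: d = -27.0528 mm → contributes +57 207 599 mm⁴
  semicircular cap: d = 79.0951 mm → contributes +47 052 588 mm⁴
Total I = 104 260 188 mm⁴.
Extreme fibre distance c = 117.947 mm; S = I/c = 883 956 mm³.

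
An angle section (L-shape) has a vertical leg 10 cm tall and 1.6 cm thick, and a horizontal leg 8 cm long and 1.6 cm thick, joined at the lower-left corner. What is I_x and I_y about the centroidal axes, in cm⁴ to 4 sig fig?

I_x ≈ 245.7 cm⁴, I_y ≈ 138.3 cm⁴

Break the section into simple shapes (no overlaps), measuring from the bottom-left corner of the bounding box.
Vertical leg: 1.6 × 10, A = 16 cm², y = 5 cm, Ī = 133.333 cm⁴.
Horizontal leg (remainder): 6.4 × 1.6, A = 10.24 cm², y = 0.8 cm, Ī = 2.18453 cm⁴.
Centroid: ȳ = ΣA·y / ΣA = 3.36098 cm.
Transfer each piece to the centroidal x-axis using Ī + A·d² with d = y − 3.36098:
  vertical leg: d = 1.63902 cm → contributes +176.316 cm⁴
  horizontal leg (remainder): d = -2.56098 cm → contributes +69.3446 cm⁴
Total I = 245.66 cm⁴.
For the y-axis: x̄ = 2.36098 cm.
Repeating about the centroidal y-axis gives I_y = 138.268 cm⁴.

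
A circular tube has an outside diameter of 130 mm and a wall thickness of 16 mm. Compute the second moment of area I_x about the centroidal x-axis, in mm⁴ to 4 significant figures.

Split into non-overlapping primitives; take the origin at the lower-left of the bounding box.
Outer circle: ⌀130, A = 13273.2 mm², y = 65 mm, Ī = 14 019 848 mm⁴.
Bore (subtracted): ⌀98, A = 7542.96 mm², y = 65 mm, Ī = 4 527 664 mm⁴.
By symmetry the centroid is at mid-height, ȳ = 65 mm.
All pieces are centred on the centroidal x-axis, so I = ΣĪ (holes subtracted) = 9 492 184 mm⁴.

I_x ≈ 9.492 × 10⁶ mm⁴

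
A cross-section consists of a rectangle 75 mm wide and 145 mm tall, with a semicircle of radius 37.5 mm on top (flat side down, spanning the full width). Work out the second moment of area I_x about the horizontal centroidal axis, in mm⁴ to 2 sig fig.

Break the section into simple shapes (no overlaps), measuring from the bottom-left corner of the bounding box.
Rectangular body: 75 × 145, A = 10 875 mm², y = 72.5 mm, Ī = 19 053 906 mm⁴.
Semicircular cap: semicircle r = 37.5, A = 2 209 mm², y = 160.9 mm, Ī = 217 049 mm⁴.
Centroid: ȳ = ΣA·y / ΣA = 87.43 mm.
Transfer each piece to the horizontal centroidal axis using Ī + A·d² with d = y − 87.43:
  rectangular body: d = -14.93 mm → contributes +21 477 023 mm⁴
  semicircular cap: d = 73.49 mm → contributes +12 146 518 mm⁴
Total I = 33 623 541 mm⁴.

I_x ≈ 3.4 × 10⁷ mm⁴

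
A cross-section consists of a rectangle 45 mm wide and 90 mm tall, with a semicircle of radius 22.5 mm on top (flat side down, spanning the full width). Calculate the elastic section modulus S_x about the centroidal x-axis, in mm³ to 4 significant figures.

S_x ≈ 8.096 × 10⁴ mm³

Split into non-overlapping primitives; take the origin at the lower-left of the bounding box.
Rectangular body: 45 × 90, A = 4 050 mm², y = 45 mm, Ī = 2 733 750 mm⁴.
Semicircular cap: semicircle r = 22.5, A = 795.216 mm², y = 99.5493 mm, Ī = 28129.5 mm⁴.
Centroid: ȳ = ΣA·y / ΣA = 53.9528 mm.
Transfer each piece to the centroidal x-axis using Ī + A·d² with d = y − 53.9528:
  rectangular body: d = -8.95284 mm → contributes +3 058 371 mm⁴
  semicircular cap: d = 45.5965 mm → contributes +1 681 412 mm⁴
Total I = 4 739 783 mm⁴.
Extreme fibre distance c = 58.5472 mm; S = I/c = 80956.7 mm³.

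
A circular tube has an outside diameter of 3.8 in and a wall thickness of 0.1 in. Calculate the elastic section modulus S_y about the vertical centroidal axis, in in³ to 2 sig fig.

Treat the section as a set of non-overlapping primitives; coordinates are from the bounding-box lower-left.
Outer circle: ⌀3.8, A = 11.34 in², x = 1.9 in, Ī = 10.24 in⁴.
Bore (subtracted): ⌀3.6, A = 10.18 in², x = 1.9 in, Ī = 8.245 in⁴.
By symmetry the centroid is at mid-width, x̄ = 1.9 in.
All pieces are centred on the vertical centroidal axis, so I = ΣĪ (holes subtracted) = 1.991 in⁴.
Extreme fibre distance c = 1.9 in; S = I/c = 1.048 in³.

S_y ≈ 1.0 in³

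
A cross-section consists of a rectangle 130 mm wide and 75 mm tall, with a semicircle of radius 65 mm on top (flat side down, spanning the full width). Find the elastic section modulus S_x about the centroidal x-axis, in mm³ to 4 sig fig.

S_x ≈ 3.055 × 10⁵ mm³

Decompose the section into non-overlapping parts with the origin at the bottom-left of its bounding rectangle.
Rectangular body: 130 × 75, A = 9 750 mm², y = 37.5 mm, Ī = 4 570 313 mm⁴.
Semicircular cap: semicircle r = 65, A = 6636.61 mm², y = 102.587 mm, Ī = 1 959 230 mm⁴.
Centroid: ȳ = ΣA·y / ΣA = 63.8603 mm.
Transfer each piece to the centroidal x-axis using Ī + A·d² with d = y − 63.8603:
  rectangular body: d = -26.3603 mm → contributes +11 345 260 mm⁴
  semicircular cap: d = 38.7265 mm → contributes +11 912 458 mm⁴
Total I = 23 257 718 mm⁴.
Extreme fibre distance c = 76.1397 mm; S = I/c = 305 461 mm³.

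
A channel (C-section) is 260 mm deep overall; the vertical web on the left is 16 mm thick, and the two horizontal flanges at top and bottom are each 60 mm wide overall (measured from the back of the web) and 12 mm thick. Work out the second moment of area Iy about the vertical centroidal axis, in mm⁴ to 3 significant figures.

Iy ≈ 1.02 × 10⁶ mm⁴

Break the section into simple shapes (no overlaps), measuring from the bottom-left corner of the bounding box.
Web: 16 × 260, A = 4 160 mm², x = 8 mm, Ī = 88 747 mm⁴.
Top flange (beyond web): 44 × 12, A = 528 mm², x = 38 mm, Ī = 85 184 mm⁴.
Bottom flange (beyond web): 44 × 12, A = 528 mm², x = 38 mm, Ī = 85 184 mm⁴.
Centroid: x̄ = ΣA·x / ΣA = 14.074 mm.
Transfer each piece to the vertical centroidal axis using Ī + A·d² with d = x − 14.074:
  web: d = -6.0736 mm → contributes +242 204 mm⁴
  top flange (beyond web): d = 23.926 mm → contributes +387 449 mm⁴
  bottom flange (beyond web): d = 23.926 mm → contributes +387 449 mm⁴
Total I = 1 017 102 mm⁴.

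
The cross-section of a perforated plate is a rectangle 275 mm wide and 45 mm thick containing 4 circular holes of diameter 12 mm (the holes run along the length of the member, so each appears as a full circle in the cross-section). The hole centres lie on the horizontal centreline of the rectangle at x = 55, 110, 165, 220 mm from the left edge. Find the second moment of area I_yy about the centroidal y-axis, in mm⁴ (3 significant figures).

Split into non-overlapping primitives; take the origin at the lower-left of the bounding box.
Plate: 275 × 45, A = 12 375 mm², x = 137.5 mm, Ī = 77 988 281 mm⁴.
Hole 1 (subtracted): ⌀12, A = 113.1 mm², x = 55 mm, Ī = 1017.9 mm⁴.
Hole 2 (subtracted): ⌀12, A = 113.1 mm², x = 110 mm, Ī = 1017.9 mm⁴.
Hole 3 (subtracted): ⌀12, A = 113.1 mm², x = 165 mm, Ī = 1017.9 mm⁴.
Hole 4 (subtracted): ⌀12, A = 113.1 mm², x = 220 mm, Ī = 1017.9 mm⁴.
By symmetry the centroid is at mid-width, x̄ = 137.5 mm.
Transfer each piece to the centroidal y-axis using Ī + A·d² with d = x − 137.5:
  plate: d = 0 mm → contributes +77 988 281 mm⁴
  hole 1: d = -82.5 mm → contributes −770 787 mm⁴
  hole 2: d = -27.5 mm → contributes −86 548 mm⁴
  hole 3: d = 27.5 mm → contributes −86 548 mm⁴
  hole 4: d = 82.5 mm → contributes −770 787 mm⁴
Total I = 76 273 613 mm⁴.

I_yy ≈ 7.63 × 10⁷ mm⁴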